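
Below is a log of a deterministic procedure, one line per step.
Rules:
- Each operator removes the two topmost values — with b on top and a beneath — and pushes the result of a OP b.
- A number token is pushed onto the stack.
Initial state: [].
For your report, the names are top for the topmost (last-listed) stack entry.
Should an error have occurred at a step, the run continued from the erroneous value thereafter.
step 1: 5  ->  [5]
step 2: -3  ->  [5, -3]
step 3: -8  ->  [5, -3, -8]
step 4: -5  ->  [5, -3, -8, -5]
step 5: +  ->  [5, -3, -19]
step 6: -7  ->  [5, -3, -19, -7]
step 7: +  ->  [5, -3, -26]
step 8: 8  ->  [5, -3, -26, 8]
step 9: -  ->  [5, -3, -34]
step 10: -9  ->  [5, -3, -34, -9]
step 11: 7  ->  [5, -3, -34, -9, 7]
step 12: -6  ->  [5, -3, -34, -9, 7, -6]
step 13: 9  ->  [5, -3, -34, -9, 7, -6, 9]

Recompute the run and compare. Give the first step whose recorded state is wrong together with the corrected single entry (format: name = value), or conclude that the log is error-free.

step 5, top = -13

step 1: push 5: top = 5 -> matches
step 2: push -3: top = -3 -> agrees with the log
step 3: push -8: top = -8 -> consistent with the log
step 4: push -5: top = -5 -> checks out
step 5: -8 + -5 = -13 -> the entry is off here
Conclusion: step 5 carries the first error; the entry should be top = -13.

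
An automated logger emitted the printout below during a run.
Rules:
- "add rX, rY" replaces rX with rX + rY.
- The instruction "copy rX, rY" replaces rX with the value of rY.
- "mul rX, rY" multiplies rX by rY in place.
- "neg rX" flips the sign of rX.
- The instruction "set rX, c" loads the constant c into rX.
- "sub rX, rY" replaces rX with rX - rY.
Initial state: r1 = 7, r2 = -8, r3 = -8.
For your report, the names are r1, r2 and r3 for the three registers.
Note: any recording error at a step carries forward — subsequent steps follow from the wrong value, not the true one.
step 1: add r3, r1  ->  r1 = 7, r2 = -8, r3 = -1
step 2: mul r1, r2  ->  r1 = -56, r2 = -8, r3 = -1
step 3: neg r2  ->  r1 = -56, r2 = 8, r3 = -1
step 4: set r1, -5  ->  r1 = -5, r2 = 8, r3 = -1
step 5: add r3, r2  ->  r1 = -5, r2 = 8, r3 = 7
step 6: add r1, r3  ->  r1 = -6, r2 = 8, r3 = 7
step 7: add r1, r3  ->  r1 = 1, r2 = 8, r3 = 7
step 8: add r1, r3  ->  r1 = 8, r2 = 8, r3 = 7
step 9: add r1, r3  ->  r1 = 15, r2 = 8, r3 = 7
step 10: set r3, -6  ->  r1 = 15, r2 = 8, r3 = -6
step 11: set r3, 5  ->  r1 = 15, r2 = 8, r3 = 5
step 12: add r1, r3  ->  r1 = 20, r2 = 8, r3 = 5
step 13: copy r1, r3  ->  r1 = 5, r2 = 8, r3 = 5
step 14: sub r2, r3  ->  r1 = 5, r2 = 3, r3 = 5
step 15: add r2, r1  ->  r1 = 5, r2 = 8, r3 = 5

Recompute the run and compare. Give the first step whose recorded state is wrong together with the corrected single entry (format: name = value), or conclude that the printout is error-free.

step 6, r1 = 2

step 1: r3 = -8 + 7 = -1 -> consistent with the printout
step 2: r1 = 7 * -8 = -56 -> agrees with the printout
step 3: r2 = -(-8) = 8 -> confirmed correct
step 4: r1 = -5 -> consistent with the printout
step 5: r3 = -1 + 8 = 7 -> in agreement
step 6: r1 = -5 + 7 = 2 -> not what was recorded
The audit stops at step 6: the recorded entry is wrong and should be r1 = 2.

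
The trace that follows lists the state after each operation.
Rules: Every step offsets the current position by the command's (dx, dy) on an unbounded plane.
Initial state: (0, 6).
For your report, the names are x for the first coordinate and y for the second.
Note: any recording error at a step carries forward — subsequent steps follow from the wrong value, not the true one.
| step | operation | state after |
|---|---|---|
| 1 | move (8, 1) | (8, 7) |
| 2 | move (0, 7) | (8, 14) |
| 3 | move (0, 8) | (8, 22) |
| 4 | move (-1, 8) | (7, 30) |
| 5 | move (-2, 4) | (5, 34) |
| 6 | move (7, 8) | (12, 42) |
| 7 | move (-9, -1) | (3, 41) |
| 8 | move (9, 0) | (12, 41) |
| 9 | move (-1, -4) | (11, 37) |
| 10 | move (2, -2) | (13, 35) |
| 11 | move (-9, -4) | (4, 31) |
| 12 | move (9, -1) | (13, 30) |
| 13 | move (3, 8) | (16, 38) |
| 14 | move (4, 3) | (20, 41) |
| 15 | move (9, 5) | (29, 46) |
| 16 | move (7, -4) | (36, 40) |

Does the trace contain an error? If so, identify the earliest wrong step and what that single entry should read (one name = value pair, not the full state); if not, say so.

step 16, y = 42

step 1: x = 0 + (8) = 8, y = 6 + (1) = 7 -> no discrepancy
step 2: x = 8 + (0) = 8, y = 7 + (7) = 14 -> verified
step 3: x = 8 + (0) = 8, y = 14 + (8) = 22 -> consistent with the trace
step 4: x = 8 + (-1) = 7, y = 22 + (8) = 30 -> same as recorded
step 5: x = 7 + (-2) = 5, y = 30 + (4) = 34 -> matches
step 6: x = 5 + (7) = 12, y = 34 + (8) = 42 -> matches
step 7: x = 12 + (-9) = 3, y = 42 + (-1) = 41 -> confirmed correct
step 8: x = 3 + (9) = 12, y = 41 + (0) = 41 -> exactly as logged
step 9: x = 12 + (-1) = 11, y = 41 + (-4) = 37 -> matches
step 10: x = 11 + (2) = 13, y = 37 + (-2) = 35 -> same as recorded
step 11: x = 13 + (-9) = 4, y = 35 + (-4) = 31 -> no discrepancy
step 12: x = 4 + (9) = 13, y = 31 + (-1) = 30 -> agrees with the trace
step 13: x = 13 + (3) = 16, y = 30 + (8) = 38 -> same as recorded
step 14: x = 16 + (4) = 20, y = 38 + (3) = 41 -> exactly as logged
step 15: x = 20 + (9) = 29, y = 41 + (5) = 46 -> confirmed correct
step 16: x = 29 + (7) = 36, y = 46 + (-4) = 42 -> not what was recorded
Conclusion: step 16 carries the first error; the entry should be y = 42.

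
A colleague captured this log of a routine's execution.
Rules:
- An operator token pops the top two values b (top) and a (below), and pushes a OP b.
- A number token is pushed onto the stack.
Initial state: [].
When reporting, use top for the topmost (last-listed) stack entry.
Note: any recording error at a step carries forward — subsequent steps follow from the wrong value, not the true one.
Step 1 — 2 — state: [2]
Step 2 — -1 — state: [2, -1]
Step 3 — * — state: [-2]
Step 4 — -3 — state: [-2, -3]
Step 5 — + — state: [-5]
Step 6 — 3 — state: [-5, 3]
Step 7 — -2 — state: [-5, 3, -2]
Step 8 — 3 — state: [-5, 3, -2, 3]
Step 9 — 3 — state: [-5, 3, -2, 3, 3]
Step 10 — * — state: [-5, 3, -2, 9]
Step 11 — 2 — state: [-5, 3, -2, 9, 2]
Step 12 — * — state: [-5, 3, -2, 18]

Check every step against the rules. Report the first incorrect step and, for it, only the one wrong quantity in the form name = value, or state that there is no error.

no error

Step 1: push 2: top = 2 — checks out.
Step 2: push -1: top = -1 — consistent with the log.
Step 3: 2 * -1 = -2 — checks out.
Step 4: push -3: top = -3 — verified.
Step 5: -2 + -3 = -5 — confirmed correct.
Step 6: push 3: top = 3 — confirmed correct.
Step 7: push -2: top = -2 — agrees with the log.
Step 8: push 3: top = 3 — checks out.
Step 9: push 3: top = 3 — consistent with the log.
Step 10: 3 * 3 = 9 — agrees with the log.
Step 11: push 2: top = 2 — in agreement.
Step 12: 9 * 2 = 18 — consistent with the log.
All entries verified; no error found.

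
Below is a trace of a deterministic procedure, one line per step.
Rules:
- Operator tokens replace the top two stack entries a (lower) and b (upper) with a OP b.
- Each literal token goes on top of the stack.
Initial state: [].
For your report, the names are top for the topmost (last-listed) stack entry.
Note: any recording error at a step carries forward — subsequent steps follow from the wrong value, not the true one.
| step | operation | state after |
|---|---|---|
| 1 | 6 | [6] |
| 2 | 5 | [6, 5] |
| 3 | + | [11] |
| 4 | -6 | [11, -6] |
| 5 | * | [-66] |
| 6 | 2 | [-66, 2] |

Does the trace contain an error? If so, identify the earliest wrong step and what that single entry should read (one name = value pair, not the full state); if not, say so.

Recomputing the run from the initial state:
step 1: [6]
step 2: [6, 5]
step 3: [11]
step 4: [11, -6]
step 5: [-66]
step 6: [-66, 2]
This matches the trace at every step.

no error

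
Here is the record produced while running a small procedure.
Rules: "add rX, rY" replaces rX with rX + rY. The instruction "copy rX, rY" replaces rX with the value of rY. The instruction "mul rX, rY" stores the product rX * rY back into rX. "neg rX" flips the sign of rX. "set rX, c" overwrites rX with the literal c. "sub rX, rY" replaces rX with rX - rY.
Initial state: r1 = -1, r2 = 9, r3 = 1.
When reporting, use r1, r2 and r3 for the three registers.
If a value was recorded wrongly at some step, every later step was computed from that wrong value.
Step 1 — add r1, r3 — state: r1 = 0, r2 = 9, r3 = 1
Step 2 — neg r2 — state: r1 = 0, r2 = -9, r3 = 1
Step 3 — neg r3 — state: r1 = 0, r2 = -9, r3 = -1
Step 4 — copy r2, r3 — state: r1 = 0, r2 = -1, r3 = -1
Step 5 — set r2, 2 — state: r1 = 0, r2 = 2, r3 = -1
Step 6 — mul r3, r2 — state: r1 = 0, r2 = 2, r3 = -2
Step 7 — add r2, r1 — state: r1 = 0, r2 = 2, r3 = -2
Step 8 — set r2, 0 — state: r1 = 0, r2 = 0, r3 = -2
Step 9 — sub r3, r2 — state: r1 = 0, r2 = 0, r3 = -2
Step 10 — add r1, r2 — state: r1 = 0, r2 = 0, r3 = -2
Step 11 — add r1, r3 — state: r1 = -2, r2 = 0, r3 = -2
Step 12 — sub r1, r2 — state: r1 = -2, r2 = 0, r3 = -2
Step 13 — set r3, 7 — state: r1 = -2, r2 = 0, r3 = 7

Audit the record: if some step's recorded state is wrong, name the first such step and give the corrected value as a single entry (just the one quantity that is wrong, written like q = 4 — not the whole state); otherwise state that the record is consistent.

Recomputing the run from the initial state:
step 1: r1 = 0, r2 = 9, r3 = 1
step 2: r1 = 0, r2 = -9, r3 = 1
step 3: r1 = 0, r2 = -9, r3 = -1
step 4: r1 = 0, r2 = -1, r3 = -1
step 5: r1 = 0, r2 = 2, r3 = -1
step 6: r1 = 0, r2 = 2, r3 = -2
step 7: r1 = 0, r2 = 2, r3 = -2
step 8: r1 = 0, r2 = 0, r3 = -2
step 9: r1 = 0, r2 = 0, r3 = -2
step 10: r1 = 0, r2 = 0, r3 = -2
step 11: r1 = -2, r2 = 0, r3 = -2
step 12: r1 = -2, r2 = 0, r3 = -2
step 13: r1 = -2, r2 = 0, r3 = 7
This matches the record at every step.

no error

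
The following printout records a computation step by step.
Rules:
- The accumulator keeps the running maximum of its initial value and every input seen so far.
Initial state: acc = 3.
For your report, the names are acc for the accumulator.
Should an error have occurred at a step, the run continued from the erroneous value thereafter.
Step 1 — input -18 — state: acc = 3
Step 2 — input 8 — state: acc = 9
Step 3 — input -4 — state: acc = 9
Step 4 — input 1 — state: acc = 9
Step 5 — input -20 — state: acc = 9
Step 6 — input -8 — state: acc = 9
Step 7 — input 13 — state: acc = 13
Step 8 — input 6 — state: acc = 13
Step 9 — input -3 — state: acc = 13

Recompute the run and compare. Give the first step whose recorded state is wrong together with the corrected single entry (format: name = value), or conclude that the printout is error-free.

step 2, acc = 8

Step 1: acc = max(3, -18) = 3 — no discrepancy.
Step 2: acc = max(3, 8) = 8 — this is not what the printout shows.
Step 2 is the first one off; corrected, acc = 8.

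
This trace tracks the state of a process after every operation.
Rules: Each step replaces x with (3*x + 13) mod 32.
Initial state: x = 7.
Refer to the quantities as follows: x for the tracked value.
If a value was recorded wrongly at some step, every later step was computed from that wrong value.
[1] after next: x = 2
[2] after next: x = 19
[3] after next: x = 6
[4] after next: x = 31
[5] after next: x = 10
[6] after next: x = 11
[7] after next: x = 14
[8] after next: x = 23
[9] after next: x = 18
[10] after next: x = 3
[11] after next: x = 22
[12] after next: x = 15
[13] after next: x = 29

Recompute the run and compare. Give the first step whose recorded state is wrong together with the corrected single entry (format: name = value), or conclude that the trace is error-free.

Recomputing the run from the initial state:
step 1: x = 2
step 2: x = 19
step 3: x = 6
step 4: x = 31
step 5: x = 10
step 6: x = 11
step 7: x = 14
step 8: x = 23
step 9: x = 18
step 10: x = 3
step 11: x = 22
step 12: x = 15
step 13: x = 26
The first disagreement with the trace is at step 13, where the value should be x = 26.

step 13, x = 26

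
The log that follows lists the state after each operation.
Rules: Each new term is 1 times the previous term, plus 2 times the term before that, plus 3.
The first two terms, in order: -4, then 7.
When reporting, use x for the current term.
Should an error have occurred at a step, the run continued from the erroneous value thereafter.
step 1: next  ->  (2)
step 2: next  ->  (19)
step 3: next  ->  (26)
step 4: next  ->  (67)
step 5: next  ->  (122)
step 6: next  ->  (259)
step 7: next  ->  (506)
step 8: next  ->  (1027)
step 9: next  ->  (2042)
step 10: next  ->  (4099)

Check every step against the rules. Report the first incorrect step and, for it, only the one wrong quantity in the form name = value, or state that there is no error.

Step 1: x = 1*(7) + (2)*(-4) + (3) = 2 — consistent with the log.
Step 2: x = 1*(2) + (2)*(7) + (3) = 19 — exactly as logged.
Step 3: x = 1*(19) + (2)*(2) + (3) = 26 — matches.
Step 4: x = 1*(26) + (2)*(19) + (3) = 67 — verified.
Step 5: x = 1*(67) + (2)*(26) + (3) = 122 — verified.
Step 6: x = 1*(122) + (2)*(67) + (3) = 259 — same as recorded.
Step 7: x = 1*(259) + (2)*(122) + (3) = 506 — consistent with the log.
Step 8: x = 1*(506) + (2)*(259) + (3) = 1027 — checks out.
Step 9: x = 1*(1027) + (2)*(506) + (3) = 2042 — in agreement.
Step 10: x = 1*(2042) + (2)*(1027) + (3) = 4099 — consistent with the log.
The whole run recomputes cleanly — no discrepancies.

no error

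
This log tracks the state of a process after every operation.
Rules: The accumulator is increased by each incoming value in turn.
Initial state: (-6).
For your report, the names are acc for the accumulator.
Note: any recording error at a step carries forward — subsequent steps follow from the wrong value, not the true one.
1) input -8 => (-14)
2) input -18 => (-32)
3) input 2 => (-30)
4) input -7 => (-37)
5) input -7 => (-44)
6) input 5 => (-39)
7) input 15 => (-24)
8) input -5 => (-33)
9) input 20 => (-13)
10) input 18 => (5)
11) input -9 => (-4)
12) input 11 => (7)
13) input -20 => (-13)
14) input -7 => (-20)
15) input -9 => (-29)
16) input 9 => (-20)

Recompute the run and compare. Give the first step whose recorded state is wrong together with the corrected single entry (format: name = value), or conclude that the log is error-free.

step 8, acc = -29

Recomputing the run from the initial state:
step 1: acc = -14
step 2: acc = -32
step 3: acc = -30
step 4: acc = -37
step 5: acc = -44
step 6: acc = -39
step 7: acc = -24
step 8: acc = -29
step 9: acc = -9
step 10: acc = 9
step 11: acc = 0
step 12: acc = 11
step 13: acc = -9
step 14: acc = -16
step 15: acc = -25
step 16: acc = -16
The first disagreement with the log is at step 8, where the value should be acc = -29.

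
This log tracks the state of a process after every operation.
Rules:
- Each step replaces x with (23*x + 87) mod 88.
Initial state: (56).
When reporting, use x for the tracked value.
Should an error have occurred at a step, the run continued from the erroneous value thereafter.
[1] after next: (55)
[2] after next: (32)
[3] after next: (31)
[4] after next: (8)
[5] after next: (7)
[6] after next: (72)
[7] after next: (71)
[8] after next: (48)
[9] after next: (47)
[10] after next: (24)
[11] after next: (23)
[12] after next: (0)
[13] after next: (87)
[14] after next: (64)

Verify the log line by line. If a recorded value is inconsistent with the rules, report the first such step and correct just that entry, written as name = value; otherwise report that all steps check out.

no error

1. x = (23*56 + 87) mod 88 = 55 (no discrepancy)
2. x = (23*55 + 87) mod 88 = 32 (consistent with the log)
3. x = (23*32 + 87) mod 88 = 31 (matches)
4. x = (23*31 + 87) mod 88 = 8 (no discrepancy)
5. x = (23*8 + 87) mod 88 = 7 (no discrepancy)
6. x = (23*7 + 87) mod 88 = 72 (same as recorded)
7. x = (23*72 + 87) mod 88 = 71 (verified)
8. x = (23*71 + 87) mod 88 = 48 (same as recorded)
9. x = (23*48 + 87) mod 88 = 47 (matches)
10. x = (23*47 + 87) mod 88 = 24 (same as recorded)
11. x = (23*24 + 87) mod 88 = 23 (in agreement)
12. x = (23*23 + 87) mod 88 = 0 (no discrepancy)
13. x = (23*0 + 87) mod 88 = 87 (checks out)
14. x = (23*87 + 87) mod 88 = 64 (exactly as logged)
Every step is consistent.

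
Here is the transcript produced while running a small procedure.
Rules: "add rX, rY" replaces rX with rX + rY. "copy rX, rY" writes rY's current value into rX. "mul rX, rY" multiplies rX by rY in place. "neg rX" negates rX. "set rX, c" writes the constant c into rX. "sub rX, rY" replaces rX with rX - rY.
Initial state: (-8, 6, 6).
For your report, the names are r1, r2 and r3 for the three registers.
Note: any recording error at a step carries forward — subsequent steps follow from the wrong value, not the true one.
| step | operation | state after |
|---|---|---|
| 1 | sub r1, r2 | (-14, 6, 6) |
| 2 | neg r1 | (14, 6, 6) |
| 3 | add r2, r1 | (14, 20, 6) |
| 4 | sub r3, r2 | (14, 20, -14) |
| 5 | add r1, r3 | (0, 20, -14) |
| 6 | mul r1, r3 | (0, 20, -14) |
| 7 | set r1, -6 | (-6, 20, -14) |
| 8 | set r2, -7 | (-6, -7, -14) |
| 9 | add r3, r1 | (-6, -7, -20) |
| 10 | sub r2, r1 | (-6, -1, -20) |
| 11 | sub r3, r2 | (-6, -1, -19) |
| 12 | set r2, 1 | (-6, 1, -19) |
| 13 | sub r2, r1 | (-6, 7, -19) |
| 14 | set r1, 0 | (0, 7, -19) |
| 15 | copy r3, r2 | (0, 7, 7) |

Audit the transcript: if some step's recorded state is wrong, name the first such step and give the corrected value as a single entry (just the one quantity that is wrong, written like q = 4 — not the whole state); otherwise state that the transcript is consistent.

no error

Recomputing the run from the initial state:
step 1: r1 = -14, r2 = 6, r3 = 6
step 2: r1 = 14, r2 = 6, r3 = 6
step 3: r1 = 14, r2 = 20, r3 = 6
step 4: r1 = 14, r2 = 20, r3 = -14
step 5: r1 = 0, r2 = 20, r3 = -14
step 6: r1 = 0, r2 = 20, r3 = -14
step 7: r1 = -6, r2 = 20, r3 = -14
step 8: r1 = -6, r2 = -7, r3 = -14
step 9: r1 = -6, r2 = -7, r3 = -20
step 10: r1 = -6, r2 = -1, r3 = -20
step 11: r1 = -6, r2 = -1, r3 = -19
step 12: r1 = -6, r2 = 1, r3 = -19
step 13: r1 = -6, r2 = 7, r3 = -19
step 14: r1 = 0, r2 = 7, r3 = -19
step 15: r1 = 0, r2 = 7, r3 = 7
This matches the transcript at every step.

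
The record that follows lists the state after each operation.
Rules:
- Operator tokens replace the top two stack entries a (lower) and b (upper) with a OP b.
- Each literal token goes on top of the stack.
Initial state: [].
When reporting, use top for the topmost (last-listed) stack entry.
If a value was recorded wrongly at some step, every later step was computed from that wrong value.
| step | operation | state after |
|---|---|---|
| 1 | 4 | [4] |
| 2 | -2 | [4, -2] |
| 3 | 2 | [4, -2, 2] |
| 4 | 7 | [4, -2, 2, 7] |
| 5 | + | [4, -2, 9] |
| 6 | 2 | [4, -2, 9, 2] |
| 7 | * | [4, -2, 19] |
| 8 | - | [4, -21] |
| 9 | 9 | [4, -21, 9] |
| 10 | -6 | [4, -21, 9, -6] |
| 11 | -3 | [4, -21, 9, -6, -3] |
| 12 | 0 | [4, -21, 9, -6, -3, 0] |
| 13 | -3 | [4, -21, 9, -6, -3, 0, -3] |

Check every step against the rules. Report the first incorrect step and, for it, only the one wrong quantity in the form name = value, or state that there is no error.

Step 1: push 4: top = 4 — matches.
Step 2: push -2: top = -2 — consistent with the record.
Step 3: push 2: top = 2 — confirmed correct.
Step 4: push 7: top = 7 — agrees with the record.
Step 5: 2 + 7 = 9 — no discrepancy.
Step 6: push 2: top = 2 — same as recorded.
Step 7: 9 * 2 = 18 — not what was recorded.
First incorrect step: 7; the correct value is top = 18.

step 7, top = 18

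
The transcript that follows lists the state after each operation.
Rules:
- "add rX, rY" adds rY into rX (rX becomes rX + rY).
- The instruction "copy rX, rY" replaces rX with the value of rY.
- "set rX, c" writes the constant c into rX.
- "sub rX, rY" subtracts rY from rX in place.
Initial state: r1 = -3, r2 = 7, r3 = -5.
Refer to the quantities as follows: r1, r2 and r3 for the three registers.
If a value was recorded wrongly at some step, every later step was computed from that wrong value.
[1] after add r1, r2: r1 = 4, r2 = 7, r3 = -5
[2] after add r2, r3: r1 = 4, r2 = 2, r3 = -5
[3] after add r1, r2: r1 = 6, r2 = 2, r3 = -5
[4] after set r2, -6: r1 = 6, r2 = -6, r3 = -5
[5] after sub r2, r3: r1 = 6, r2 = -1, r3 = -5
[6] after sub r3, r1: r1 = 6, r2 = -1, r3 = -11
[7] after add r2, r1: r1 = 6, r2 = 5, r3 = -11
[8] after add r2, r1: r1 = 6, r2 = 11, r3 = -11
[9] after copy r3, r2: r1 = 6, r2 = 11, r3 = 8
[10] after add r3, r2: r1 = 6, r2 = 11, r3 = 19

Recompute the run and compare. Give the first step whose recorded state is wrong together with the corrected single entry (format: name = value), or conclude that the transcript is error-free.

step 9, r3 = 11

Recomputing the run from the initial state:
step 1: r1 = 4, r2 = 7, r3 = -5
step 2: r1 = 4, r2 = 2, r3 = -5
step 3: r1 = 6, r2 = 2, r3 = -5
step 4: r1 = 6, r2 = -6, r3 = -5
step 5: r1 = 6, r2 = -1, r3 = -5
step 6: r1 = 6, r2 = -1, r3 = -11
step 7: r1 = 6, r2 = 5, r3 = -11
step 8: r1 = 6, r2 = 11, r3 = -11
step 9: r1 = 6, r2 = 11, r3 = 11
step 10: r1 = 6, r2 = 11, r3 = 22
The first disagreement with the transcript is at step 9, where the value should be r3 = 11.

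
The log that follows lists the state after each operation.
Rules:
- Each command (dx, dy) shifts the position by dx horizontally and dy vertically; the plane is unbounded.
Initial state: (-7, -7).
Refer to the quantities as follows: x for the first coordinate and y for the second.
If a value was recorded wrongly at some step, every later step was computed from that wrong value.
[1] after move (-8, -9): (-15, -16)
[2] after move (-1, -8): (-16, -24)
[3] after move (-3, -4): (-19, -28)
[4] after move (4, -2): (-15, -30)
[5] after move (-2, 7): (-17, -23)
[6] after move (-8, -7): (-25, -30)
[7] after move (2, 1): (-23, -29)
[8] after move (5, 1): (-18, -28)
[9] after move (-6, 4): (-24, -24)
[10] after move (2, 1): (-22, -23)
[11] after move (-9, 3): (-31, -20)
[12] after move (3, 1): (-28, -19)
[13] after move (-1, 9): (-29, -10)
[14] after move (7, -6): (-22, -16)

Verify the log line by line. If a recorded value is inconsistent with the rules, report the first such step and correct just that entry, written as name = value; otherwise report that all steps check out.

1. x = -7 + (-8) = -15, y = -7 + (-9) = -16 (same as recorded)
2. x = -15 + (-1) = -16, y = -16 + (-8) = -24 (confirmed correct)
3. x = -16 + (-3) = -19, y = -24 + (-4) = -28 (verified)
4. x = -19 + (4) = -15, y = -28 + (-2) = -30 (agrees with the log)
5. x = -15 + (-2) = -17, y = -30 + (7) = -23 (consistent with the log)
6. x = -17 + (-8) = -25, y = -23 + (-7) = -30 (confirmed correct)
7. x = -25 + (2) = -23, y = -30 + (1) = -29 (verified)
8. x = -23 + (5) = -18, y = -29 + (1) = -28 (verified)
9. x = -18 + (-6) = -24, y = -28 + (4) = -24 (no discrepancy)
10. x = -24 + (2) = -22, y = -24 + (1) = -23 (agrees with the log)
11. x = -22 + (-9) = -31, y = -23 + (3) = -20 (exactly as logged)
12. x = -31 + (3) = -28, y = -20 + (1) = -19 (same as recorded)
13. x = -28 + (-1) = -29, y = -19 + (9) = -10 (consistent with the log)
14. x = -29 + (7) = -22, y = -10 + (-6) = -16 (confirmed correct)
All entries verified; no error found.

no error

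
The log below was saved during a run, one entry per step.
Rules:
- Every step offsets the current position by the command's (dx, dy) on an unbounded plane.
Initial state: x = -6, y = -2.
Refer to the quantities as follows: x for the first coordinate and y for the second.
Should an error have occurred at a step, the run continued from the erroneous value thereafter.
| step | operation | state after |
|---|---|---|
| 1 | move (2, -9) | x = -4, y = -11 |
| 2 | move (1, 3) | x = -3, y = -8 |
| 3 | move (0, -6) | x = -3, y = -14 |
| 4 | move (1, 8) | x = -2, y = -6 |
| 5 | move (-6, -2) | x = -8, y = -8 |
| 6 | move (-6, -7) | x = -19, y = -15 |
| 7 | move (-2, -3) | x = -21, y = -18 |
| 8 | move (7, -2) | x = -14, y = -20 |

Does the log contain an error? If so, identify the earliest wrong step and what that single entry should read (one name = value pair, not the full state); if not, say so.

step 1: x = -6 + (2) = -4, y = -2 + (-9) = -11 -> exactly as logged
step 2: x = -4 + (1) = -3, y = -11 + (3) = -8 -> agrees with the log
step 3: x = -3 + (0) = -3, y = -8 + (-6) = -14 -> matches
step 4: x = -3 + (1) = -2, y = -14 + (8) = -6 -> checks out
step 5: x = -2 + (-6) = -8, y = -6 + (-2) = -8 -> agrees with the log
step 6: x = -8 + (-6) = -14, y = -8 + (-7) = -15 -> the log disagrees here
That makes step 6 the first incorrect line — x = -14 is what it should show.

step 6, x = -14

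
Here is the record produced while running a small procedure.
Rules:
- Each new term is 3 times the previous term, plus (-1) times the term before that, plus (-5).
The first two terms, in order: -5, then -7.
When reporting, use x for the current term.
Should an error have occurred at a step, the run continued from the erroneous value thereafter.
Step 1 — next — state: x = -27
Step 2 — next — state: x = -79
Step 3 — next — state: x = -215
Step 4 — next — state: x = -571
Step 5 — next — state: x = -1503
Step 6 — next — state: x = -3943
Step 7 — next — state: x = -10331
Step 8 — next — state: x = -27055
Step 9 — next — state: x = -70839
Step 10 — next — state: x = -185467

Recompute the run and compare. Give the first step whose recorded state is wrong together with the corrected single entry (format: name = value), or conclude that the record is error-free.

Recomputing the run from the initial state:
step 1: x = -21
step 2: x = -61
step 3: x = -167
step 4: x = -445
step 5: x = -1173
step 6: x = -3079
step 7: x = -8069
step 8: x = -21133
step 9: x = -55335
step 10: x = -144877
The first disagreement with the record is at step 1, where the value should be x = -21.

step 1, x = -21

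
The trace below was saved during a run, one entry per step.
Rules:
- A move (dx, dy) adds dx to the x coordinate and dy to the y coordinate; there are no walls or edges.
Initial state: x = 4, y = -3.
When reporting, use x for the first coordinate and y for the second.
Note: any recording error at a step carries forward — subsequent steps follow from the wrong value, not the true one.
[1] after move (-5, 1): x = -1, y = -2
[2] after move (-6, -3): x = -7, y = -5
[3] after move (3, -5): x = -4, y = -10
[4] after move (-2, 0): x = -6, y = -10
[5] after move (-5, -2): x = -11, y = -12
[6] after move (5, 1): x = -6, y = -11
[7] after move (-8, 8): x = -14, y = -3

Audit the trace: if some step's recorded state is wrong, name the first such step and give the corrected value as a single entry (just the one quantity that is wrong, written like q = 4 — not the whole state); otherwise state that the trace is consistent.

Recomputing the run from the initial state:
step 1: x = -1, y = -2
step 2: x = -7, y = -5
step 3: x = -4, y = -10
step 4: x = -6, y = -10
step 5: x = -11, y = -12
step 6: x = -6, y = -11
step 7: x = -14, y = -3
This matches the trace at every step.

no error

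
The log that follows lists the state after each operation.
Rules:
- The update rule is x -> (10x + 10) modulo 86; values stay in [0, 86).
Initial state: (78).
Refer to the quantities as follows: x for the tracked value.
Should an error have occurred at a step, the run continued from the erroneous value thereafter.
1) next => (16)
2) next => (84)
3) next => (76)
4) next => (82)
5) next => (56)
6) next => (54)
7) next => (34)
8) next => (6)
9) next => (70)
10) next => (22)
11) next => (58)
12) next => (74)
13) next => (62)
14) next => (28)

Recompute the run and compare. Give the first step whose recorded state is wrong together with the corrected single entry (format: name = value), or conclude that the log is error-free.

Recomputing the run from the initial state:
step 1: x = 16
step 2: x = 84
step 3: x = 76
step 4: x = 82
step 5: x = 56
step 6: x = 54
step 7: x = 34
step 8: x = 6
step 9: x = 70
step 10: x = 22
step 11: x = 58
step 12: x = 74
step 13: x = 62
step 14: x = 28
This matches the log at every step.

no error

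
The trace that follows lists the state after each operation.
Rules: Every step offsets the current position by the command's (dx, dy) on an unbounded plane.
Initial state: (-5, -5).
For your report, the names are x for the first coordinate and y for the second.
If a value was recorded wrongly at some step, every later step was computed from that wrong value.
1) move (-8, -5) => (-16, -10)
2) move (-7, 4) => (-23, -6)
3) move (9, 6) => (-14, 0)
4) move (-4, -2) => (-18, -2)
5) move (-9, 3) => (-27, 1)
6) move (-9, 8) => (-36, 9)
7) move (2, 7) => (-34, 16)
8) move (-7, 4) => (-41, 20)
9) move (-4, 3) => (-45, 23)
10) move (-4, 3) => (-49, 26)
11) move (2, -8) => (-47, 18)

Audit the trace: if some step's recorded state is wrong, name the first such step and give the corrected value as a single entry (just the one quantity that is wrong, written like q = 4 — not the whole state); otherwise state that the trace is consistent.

step 1, x = -13

Step 1: x = -5 + (-8) = -13, y = -5 + (-5) = -10 — not what was recorded.
That makes step 1 the first incorrect line — x = -13 is what it should show.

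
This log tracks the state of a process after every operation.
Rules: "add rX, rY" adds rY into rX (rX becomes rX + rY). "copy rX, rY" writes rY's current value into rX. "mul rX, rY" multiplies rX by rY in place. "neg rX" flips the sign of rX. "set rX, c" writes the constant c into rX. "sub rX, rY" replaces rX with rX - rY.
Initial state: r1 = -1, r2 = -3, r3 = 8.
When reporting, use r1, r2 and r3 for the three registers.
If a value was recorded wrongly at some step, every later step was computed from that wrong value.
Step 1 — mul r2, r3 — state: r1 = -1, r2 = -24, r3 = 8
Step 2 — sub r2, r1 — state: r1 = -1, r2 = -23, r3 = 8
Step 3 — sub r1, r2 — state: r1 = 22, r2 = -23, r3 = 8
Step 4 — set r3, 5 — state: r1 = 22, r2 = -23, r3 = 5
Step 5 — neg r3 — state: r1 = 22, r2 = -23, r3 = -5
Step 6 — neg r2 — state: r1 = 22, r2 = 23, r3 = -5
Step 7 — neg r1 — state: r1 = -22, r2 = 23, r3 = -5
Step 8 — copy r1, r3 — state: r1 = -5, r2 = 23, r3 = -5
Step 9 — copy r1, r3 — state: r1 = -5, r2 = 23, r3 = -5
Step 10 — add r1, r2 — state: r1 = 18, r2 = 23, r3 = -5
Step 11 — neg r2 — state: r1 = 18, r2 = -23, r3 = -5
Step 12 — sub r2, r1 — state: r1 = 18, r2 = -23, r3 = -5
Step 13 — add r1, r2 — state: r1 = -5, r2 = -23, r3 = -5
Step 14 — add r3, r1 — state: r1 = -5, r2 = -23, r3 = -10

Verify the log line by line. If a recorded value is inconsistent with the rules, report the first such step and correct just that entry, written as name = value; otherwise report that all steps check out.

step 12, r2 = -41

step 1: r2 = -3 * 8 = -24 -> confirmed correct
step 2: r2 = -24 - -1 = -23 -> confirmed correct
step 3: r1 = -1 - -23 = 22 -> exactly as logged
step 4: r3 = 5 -> exactly as logged
step 5: r3 = -(5) = -5 -> exactly as logged
step 6: r2 = -(-23) = 23 -> agrees with the log
step 7: r1 = -(22) = -22 -> in agreement
step 8: r1 = -5 -> no discrepancy
step 9: r1 = -5 -> matches
step 10: r1 = -5 + 23 = 18 -> no discrepancy
step 11: r2 = -(23) = -23 -> consistent with the log
step 12: r2 = -23 - 18 = -41 -> the entry is off here
So the first discrepancy is step 12, where the right value is r2 = -41.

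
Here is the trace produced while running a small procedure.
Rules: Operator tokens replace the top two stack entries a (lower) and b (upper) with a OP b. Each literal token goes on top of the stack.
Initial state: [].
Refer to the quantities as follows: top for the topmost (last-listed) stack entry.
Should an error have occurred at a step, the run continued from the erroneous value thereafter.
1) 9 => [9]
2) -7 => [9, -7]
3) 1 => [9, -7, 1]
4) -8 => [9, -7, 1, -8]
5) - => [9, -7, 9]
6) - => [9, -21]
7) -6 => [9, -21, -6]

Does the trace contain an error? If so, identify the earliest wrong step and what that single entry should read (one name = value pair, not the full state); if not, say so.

step 1: push 9: top = 9 -> checks out
step 2: push -7: top = -7 -> no discrepancy
step 3: push 1: top = 1 -> consistent with the trace
step 4: push -8: top = -8 -> verified
step 5: 1 - -8 = 9 -> consistent with the trace
step 6: -7 - 9 = -16 -> the trace has a different value
The audit stops at step 6: the recorded entry is wrong and should be top = -16.

step 6, top = -16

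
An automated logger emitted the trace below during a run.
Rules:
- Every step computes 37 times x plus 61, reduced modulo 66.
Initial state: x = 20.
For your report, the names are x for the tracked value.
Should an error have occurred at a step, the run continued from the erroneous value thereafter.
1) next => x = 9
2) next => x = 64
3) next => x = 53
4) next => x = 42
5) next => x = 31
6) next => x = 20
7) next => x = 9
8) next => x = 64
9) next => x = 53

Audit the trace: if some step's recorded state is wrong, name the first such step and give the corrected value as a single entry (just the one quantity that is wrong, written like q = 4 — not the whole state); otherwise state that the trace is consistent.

no error

step 1: x = (37*20 + 61) mod 66 = 9 -> same as recorded
step 2: x = (37*9 + 61) mod 66 = 64 -> agrees with the trace
step 3: x = (37*64 + 61) mod 66 = 53 -> matches
step 4: x = (37*53 + 61) mod 66 = 42 -> exactly as logged
step 5: x = (37*42 + 61) mod 66 = 31 -> in agreement
step 6: x = (37*31 + 61) mod 66 = 20 -> exactly as logged
step 7: x = (37*20 + 61) mod 66 = 9 -> agrees with the trace
step 8: x = (37*9 + 61) mod 66 = 64 -> exactly as logged
step 9: x = (37*64 + 61) mod 66 = 53 -> in agreement
All entries verified; no error found.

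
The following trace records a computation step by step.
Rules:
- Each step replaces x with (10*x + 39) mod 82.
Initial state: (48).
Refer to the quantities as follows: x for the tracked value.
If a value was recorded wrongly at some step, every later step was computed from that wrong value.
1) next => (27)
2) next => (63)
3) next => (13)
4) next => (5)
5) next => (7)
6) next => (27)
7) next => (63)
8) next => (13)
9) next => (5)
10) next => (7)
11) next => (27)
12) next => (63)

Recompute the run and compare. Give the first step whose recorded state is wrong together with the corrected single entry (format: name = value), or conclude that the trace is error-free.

no error

Recomputing the run from the initial state:
step 1: x = 27
step 2: x = 63
step 3: x = 13
step 4: x = 5
step 5: x = 7
step 6: x = 27
step 7: x = 63
step 8: x = 13
step 9: x = 5
step 10: x = 7
step 11: x = 27
step 12: x = 63
This matches the trace at every step.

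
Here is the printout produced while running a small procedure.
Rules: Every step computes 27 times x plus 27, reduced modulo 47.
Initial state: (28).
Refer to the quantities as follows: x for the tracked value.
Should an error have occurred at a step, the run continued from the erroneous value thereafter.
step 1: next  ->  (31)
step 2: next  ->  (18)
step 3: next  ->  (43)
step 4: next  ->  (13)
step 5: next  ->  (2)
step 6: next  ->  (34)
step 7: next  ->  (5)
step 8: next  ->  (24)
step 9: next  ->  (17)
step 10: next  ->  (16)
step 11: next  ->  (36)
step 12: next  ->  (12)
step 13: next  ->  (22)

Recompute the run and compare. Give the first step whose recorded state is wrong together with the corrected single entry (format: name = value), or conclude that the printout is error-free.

step 8, x = 21

Recomputing the run from the initial state:
step 1: x = 31
step 2: x = 18
step 3: x = 43
step 4: x = 13
step 5: x = 2
step 6: x = 34
step 7: x = 5
step 8: x = 21
step 9: x = 30
step 10: x = 38
step 11: x = 19
step 12: x = 23
step 13: x = 37
The first disagreement with the printout is at step 8, where the value should be x = 21.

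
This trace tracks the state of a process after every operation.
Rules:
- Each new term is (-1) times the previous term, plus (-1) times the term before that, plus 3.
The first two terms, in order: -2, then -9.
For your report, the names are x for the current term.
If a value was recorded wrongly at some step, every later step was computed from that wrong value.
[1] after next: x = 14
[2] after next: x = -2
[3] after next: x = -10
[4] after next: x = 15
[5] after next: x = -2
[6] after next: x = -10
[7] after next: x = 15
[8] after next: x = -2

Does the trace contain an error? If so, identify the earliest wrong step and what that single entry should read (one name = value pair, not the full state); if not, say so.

step 1: x = -1*(-9) + (-1)*(-2) + (3) = 14 -> in agreement
step 2: x = -1*(14) + (-1)*(-9) + (3) = -2 -> matches
step 3: x = -1*(-2) + (-1)*(14) + (3) = -9 -> the entry is off here
The audit stops at step 3: the recorded entry is wrong and should be x = -9.

step 3, x = -9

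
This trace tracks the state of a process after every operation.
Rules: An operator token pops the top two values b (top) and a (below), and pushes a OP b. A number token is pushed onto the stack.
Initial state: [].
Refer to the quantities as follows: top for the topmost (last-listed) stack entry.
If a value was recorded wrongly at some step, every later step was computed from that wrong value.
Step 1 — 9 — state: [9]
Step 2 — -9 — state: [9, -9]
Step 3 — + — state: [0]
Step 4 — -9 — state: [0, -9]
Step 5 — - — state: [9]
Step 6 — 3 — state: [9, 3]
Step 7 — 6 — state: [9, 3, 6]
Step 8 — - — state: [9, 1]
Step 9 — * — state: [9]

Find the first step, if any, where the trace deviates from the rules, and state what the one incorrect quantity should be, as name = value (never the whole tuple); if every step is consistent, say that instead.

Recomputing the run from the initial state:
step 1: [9]
step 2: [9, -9]
step 3: [0]
step 4: [0, -9]
step 5: [9]
step 6: [9, 3]
step 7: [9, 3, 6]
step 8: [9, -3]
step 9: [-27]
The first disagreement with the trace is at step 8, where the value should be top = -3.

step 8, top = -3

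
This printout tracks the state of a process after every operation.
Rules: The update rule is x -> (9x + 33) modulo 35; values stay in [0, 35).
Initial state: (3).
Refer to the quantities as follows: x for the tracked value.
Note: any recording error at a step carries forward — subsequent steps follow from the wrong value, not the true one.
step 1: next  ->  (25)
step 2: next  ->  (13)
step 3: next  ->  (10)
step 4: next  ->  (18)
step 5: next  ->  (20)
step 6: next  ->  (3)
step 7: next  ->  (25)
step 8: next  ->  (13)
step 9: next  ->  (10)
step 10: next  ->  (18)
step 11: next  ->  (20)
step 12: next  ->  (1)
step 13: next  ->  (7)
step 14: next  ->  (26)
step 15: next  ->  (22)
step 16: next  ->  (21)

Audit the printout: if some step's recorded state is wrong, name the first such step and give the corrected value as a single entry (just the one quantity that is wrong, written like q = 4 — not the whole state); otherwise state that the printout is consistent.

Recomputing the run from the initial state:
step 1: x = 25
step 2: x = 13
step 3: x = 10
step 4: x = 18
step 5: x = 20
step 6: x = 3
step 7: x = 25
step 8: x = 13
step 9: x = 10
step 10: x = 18
step 11: x = 20
step 12: x = 3
step 13: x = 25
step 14: x = 13
step 15: x = 10
step 16: x = 18
The first disagreement with the printout is at step 12, where the value should be x = 3.

step 12, x = 3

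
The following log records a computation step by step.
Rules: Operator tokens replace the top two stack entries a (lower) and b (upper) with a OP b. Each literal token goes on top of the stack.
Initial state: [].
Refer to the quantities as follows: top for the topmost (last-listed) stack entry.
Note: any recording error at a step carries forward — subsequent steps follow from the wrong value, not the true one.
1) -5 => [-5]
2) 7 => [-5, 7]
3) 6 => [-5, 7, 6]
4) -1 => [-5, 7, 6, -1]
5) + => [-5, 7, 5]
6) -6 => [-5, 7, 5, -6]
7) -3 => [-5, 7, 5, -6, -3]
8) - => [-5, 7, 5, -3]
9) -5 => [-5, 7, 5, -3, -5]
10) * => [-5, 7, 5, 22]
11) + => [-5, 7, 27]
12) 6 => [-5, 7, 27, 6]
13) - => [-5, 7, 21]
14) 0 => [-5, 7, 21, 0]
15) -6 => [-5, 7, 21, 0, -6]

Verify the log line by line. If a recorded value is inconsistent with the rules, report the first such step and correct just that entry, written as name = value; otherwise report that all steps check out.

step 10, top = 15

Step 1: push -5: top = -5 — checks out.
Step 2: push 7: top = 7 — confirmed correct.
Step 3: push 6: top = 6 — same as recorded.
Step 4: push -1: top = -1 — no discrepancy.
Step 5: 6 + -1 = 5 — confirmed correct.
Step 6: push -6: top = -6 — exactly as logged.
Step 7: push -3: top = -3 — checks out.
Step 8: -6 - -3 = -3 — consistent with the log.
Step 9: push -5: top = -5 — in agreement.
Step 10: -3 * -5 = 15 — the entry is off here.
First deviation found at step 10; the corrected entry is top = 15.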